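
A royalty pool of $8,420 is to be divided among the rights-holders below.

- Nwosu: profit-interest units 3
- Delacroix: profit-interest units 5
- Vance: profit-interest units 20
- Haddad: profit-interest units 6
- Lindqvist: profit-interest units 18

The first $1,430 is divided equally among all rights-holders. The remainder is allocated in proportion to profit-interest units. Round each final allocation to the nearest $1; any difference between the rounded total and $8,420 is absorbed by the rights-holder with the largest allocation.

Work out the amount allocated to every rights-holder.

First tranche $1,430 split equally: $286 each.
Remainder $6,990 by profit-interest units (total 52): Nwosu 403.27 → $403; Delacroix 672.12 → $672; Vance 2,688.46 → $2,688; Haddad 806.54 → $807; Lindqvist 2,419.62 → $2,420.
Totals: Nwosu $286 + $403 = $689; Delacroix $286 + $672 = $958; Vance $286 + $2,688 = $2,974; Haddad $286 + $807 = $1,093; Lindqvist $286 + $2,420 = $2,706.

Nwosu: $689; Delacroix: $958; Vance: $2,974; Haddad: $1,093; Lindqvist: $2,706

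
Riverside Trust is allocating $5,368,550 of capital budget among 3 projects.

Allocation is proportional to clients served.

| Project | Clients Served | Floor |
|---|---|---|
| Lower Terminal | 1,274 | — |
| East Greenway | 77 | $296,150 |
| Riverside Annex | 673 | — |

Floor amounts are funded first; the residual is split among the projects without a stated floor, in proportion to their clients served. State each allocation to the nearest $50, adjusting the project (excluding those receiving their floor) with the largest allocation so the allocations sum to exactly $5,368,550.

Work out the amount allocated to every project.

Lower Terminal: $3,319,050; East Greenway: $296,150; Riverside Annex: $1,753,350

Guaranteed amounts: East Greenway $296,150. Balance $5,072,400.
Balance split over remaining clients served 1,947: Lower Terminal 3,319,074.27 → $3,319,050; Riverside Annex 1,753,325.73 → $1,753,350.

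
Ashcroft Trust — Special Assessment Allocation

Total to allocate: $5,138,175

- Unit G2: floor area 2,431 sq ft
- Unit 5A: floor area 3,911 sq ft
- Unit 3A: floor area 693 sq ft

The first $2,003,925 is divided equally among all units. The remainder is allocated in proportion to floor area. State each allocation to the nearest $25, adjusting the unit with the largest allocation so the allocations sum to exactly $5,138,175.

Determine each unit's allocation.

First tranche $2,003,925 split equally: $667,975 each.
Remainder $3,134,250 by floor area (total 7,035): Unit G2 1,083,064.93 → $1,083,075; Unit 5A 1,742,438.06 → $1,742,450; Unit 3A 308,747.01 → $308,750.
Rounding difference −$25 on remainder applied to Unit 5A.
Totals: Unit G2 $667,975 + $1,083,075 = $1,751,050; Unit 5A $667,975 + $1,742,425 = $2,410,400; Unit 3A $667,975 + $308,750 = $976,725.

Unit G2: $1,751,050 | Unit 5A: $2,410,400 | Unit 3A: $976,725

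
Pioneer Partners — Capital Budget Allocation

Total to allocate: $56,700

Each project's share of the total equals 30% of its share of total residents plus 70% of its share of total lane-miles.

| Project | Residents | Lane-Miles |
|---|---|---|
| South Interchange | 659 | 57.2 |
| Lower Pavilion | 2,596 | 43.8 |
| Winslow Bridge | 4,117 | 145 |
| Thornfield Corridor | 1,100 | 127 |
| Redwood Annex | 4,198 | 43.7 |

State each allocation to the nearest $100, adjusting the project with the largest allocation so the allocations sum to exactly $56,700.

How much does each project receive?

Residents total 12,670; lane-miles total 416.7.
Blended shares (30% residents + 70% lane-miles): South Interchange 0.1117; Lower Pavilion 0.1350; Winslow Bridge 0.3411; Thornfield Corridor 0.2394; Redwood Annex 0.1728.
Proportional shares: South Interchange 6,332.94; Lower Pavilion 7,657.12; Winslow Bridge 19,338.26; Thornfield Corridor 13,573.34; Redwood Annex 9,798.34.
At nearest $100: South Interchange $6,300; Lower Pavilion $7,700; Winslow Bridge $19,300; Thornfield Corridor $13,600; Redwood Annex $9,800. Sum = $56,700.
Sum already equals the total — no adjustment.

South Interchange: $6,300; Lower Pavilion: $7,700; Winslow Bridge: $19,300; Thornfield Corridor: $13,600; Redwood Annex: $9,800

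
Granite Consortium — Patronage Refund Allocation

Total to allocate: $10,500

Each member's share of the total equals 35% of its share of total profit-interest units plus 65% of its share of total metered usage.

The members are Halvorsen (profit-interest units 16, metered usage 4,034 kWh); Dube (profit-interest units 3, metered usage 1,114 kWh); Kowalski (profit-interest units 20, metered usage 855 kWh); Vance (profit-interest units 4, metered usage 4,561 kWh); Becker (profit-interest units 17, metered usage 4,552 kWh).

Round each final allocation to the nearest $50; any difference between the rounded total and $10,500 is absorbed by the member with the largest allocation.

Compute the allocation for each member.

Profit-interest units total 60; metered usage total 15,116.
Combined weights (35% profit-interest units + 65% metered usage): Halvorsen 0.2668; Dube 0.0654; Kowalski 0.1534; Vance 0.2195; Becker 0.2949.
Pro-rata amounts: Halvorsen 2,801.38; Dube 686.73; Kowalski 1,611.04; Vance 2,304.33; Becker 3,096.52.
At nearest $50: Halvorsen $2,800; Dube $700; Kowalski $1,600; Vance $2,300; Becker $3,100. Sum = $10,500.
Rounded total matches; no reconciliation needed.

Halvorsen: $2,800 · Dube: $700 · Kowalski: $1,600 · Vance: $2,300 · Becker: $3,100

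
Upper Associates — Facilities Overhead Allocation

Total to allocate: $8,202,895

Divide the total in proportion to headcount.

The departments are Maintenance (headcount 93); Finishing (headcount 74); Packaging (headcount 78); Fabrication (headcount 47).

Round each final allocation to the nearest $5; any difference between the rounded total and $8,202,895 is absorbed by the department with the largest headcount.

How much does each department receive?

Maintenance: $2,612,565 | Finishing: $2,078,815 | Packaging: $2,191,185 | Fabrication: $1,320,330

Sum of headcount: 93 + 74 + 78 + 47 = 292.
Proportional shares: Maintenance 2,612,565.87; Finishing 2,078,815.86; Packaging 2,191,184.28; Fabrication 1,320,328.99.
At nearest $5: Maintenance $2,612,565; Finishing $2,078,815; Packaging $2,191,185; Fabrication $1,320,330. Sum = $8,202,895.
No rounding difference to absorb.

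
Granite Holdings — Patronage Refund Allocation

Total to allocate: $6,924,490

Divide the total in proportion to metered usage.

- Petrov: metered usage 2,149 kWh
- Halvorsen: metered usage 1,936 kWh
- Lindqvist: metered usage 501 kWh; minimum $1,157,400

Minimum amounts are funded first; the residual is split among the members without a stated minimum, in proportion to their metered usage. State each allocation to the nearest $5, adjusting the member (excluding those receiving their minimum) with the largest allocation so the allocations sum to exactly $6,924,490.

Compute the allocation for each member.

Petrov: $3,033,900; Halvorsen: $2,733,190; Lindqvist: $1,157,400

Fund the minimums — Lindqvist $1,157,400. Residual $5,767,090.
Residual split over remaining metered usage 4,085: Petrov 3,033,898.75 → $3,033,900; Halvorsen 2,733,191.25 → $2,733,190.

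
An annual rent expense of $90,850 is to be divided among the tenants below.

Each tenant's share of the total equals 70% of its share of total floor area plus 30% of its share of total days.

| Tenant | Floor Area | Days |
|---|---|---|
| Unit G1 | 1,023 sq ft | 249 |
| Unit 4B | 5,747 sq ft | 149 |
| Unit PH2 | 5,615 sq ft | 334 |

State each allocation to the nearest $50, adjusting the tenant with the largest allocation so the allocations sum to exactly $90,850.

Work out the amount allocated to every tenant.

Totals — floor area 12,385, days 732.
Combined weights (70% floor area + 30% days): Unit G1 0.1599; Unit 4B 0.3859; Unit PH2 0.4542.
Pro-rata amounts: Unit G1 14,524.11; Unit 4B 35,057.74; Unit PH2 41,268.15.
At nearest $50: Unit G1 $14,500; Unit 4B $35,050; Unit PH2 $41,250. Sum = $90,800.
Difference $90,850 − $90,800 = +$50 applied to largest allocation (Unit PH2): Unit PH2 becomes $41,300.

Unit G1: $14,500 | Unit 4B: $35,050 | Unit PH2: $41,300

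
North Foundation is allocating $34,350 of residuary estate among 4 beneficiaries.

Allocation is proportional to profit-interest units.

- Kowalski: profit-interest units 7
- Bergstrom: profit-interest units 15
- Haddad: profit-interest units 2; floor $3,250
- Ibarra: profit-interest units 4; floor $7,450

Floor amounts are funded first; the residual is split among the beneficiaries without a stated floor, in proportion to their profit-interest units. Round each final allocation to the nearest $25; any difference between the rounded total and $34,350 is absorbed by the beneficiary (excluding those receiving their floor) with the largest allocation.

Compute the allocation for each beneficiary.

Kowalski: $7,525; Bergstrom: $16,125; Haddad: $3,250; Ibarra: $7,450

Minimums first: Haddad $3,250; Ibarra $7,450. Residual $23,650.
Residual split over remaining profit-interest units 22: Kowalski 7,525.00 → $7,525; Bergstrom 16,125.00 → $16,125.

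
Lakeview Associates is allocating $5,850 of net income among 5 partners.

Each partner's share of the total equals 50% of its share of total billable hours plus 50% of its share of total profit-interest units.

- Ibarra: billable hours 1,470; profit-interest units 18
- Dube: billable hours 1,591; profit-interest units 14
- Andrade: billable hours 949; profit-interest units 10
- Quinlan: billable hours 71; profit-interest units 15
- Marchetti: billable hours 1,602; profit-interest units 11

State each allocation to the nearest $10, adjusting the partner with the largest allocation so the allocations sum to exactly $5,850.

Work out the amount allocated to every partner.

Ibarra: $1,530 | Dube: $1,420 | Andrade: $920 | Quinlan: $680 | Marchetti: $1,300

Totals — billable hours 5,683, profit-interest units 68.
Composite weights (50% billable hours + 50% profit-interest units): Ibarra 0.2617; Dube 0.2429; Andrade 0.1570; Quinlan 0.1165; Marchetti 0.2218.
Proportional shares: Ibarra 1,530.86; Dube 1,421.08; Andrade 918.59; Quinlan 681.76; Marchetti 1,297.70.
At nearest $10: Ibarra $1,530; Dube $1,420; Andrade $920; Quinlan $680; Marchetti $1,300. Sum = $5,850.
Sum already equals the total — no adjustment.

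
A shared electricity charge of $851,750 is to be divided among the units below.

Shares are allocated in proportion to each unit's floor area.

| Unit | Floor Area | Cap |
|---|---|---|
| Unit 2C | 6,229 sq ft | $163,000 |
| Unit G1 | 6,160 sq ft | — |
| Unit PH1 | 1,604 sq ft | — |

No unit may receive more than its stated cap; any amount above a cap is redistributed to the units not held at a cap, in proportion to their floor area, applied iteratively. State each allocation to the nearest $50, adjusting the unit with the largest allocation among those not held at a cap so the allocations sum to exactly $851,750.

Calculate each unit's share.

Unit 2C: $163,000; Unit G1: $546,450; Unit PH1: $142,300

Total floor area = 13,993.
Proportional shares (ignoring caps): Unit 2C 379,157.49; Unit G1 374,957.48; Unit PH1 97,635.03.
Cap binds for Unit 2C ($163,000); residual $688,750 reallocated over remaining floor area 7,764.
Shares after redistribution: Unit G1 546,458.01 → $546,450; Unit PH1 142,291.99 → $142,300.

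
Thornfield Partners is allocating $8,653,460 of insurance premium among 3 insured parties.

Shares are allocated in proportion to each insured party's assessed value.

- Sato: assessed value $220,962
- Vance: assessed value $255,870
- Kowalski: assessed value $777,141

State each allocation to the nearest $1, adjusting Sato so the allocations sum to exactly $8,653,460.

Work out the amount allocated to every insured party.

Sato: $1,524,823 | Vance: $1,765,716 | Kowalski: $5,362,921

Total assessed value = 1,253,973.
Pro-rata amounts: Sato 220,962/1,253,973 × $8,653,460 = 1,524,822.17; Vance 255,870/1,253,973 × $8,653,460 = 1,765,716.49; Kowalski 777,141/1,253,973 × $8,653,460 = 5,362,921.34.
At nearest $1: Sato $1,524,822; Vance $1,765,716; Kowalski $5,362,921. Sum = $8,653,459.
Difference $8,653,460 − $8,653,459 = +$1 applied to Sato: Sato becomes $1,524,823.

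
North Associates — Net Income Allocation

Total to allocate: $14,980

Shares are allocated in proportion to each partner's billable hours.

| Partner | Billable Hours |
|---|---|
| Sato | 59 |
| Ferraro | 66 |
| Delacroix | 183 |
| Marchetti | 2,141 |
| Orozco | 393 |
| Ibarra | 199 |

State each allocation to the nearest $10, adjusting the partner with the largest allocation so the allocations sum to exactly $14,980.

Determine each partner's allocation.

Total billable hours = 3,041.
Proportional shares: Sato 59/3,041 × $14,980 = 290.63; Ferraro 66/3,041 × $14,980 = 325.12; Delacroix 183/3,041 × $14,980 = 901.46; Marchetti 2,141/3,041 × $14,980 = 10,546.59; Orozco 393/3,041 × $14,980 = 1,935.92; Ibarra 199/3,041 × $14,980 = 980.28.
Rounded to nearest $10: Sato $290; Ferraro $330; Delacroix $900; Marchetti $10,550; Orozco $1,940; Ibarra $980. Sum = $14,990.
Difference $14,980 − $14,990 = −$10 applied to largest allocation (Marchetti): Marchetti becomes $10,540.

Sato: $290 · Ferraro: $330 · Delacroix: $900 · Marchetti: $10,540 · Orozco: $1,940 · Ibarra: $980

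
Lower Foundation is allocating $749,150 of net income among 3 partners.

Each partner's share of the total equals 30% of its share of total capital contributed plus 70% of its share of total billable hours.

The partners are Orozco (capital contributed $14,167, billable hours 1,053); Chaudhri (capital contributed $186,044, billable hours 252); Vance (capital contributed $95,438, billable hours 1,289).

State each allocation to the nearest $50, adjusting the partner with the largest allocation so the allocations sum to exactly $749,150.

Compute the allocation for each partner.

Capital contributed total 295,649; billable hours total 2,594.
Combined weights (30% capital contributed + 70% billable hours): Orozco 0.2985; Chaudhri 0.2568; Vance 0.4447.
Unrounded shares: Orozco 223,644.68; Chaudhri 192,370.52; Vance 333,134.80.
After rounding ($50): Orozco $223,650; Chaudhri $192,350; Vance $333,150. Sum = $749,150.
Sum already equals the total — no adjustment.

Orozco: $223,650 | Chaudhri: $192,350 | Vance: $333,150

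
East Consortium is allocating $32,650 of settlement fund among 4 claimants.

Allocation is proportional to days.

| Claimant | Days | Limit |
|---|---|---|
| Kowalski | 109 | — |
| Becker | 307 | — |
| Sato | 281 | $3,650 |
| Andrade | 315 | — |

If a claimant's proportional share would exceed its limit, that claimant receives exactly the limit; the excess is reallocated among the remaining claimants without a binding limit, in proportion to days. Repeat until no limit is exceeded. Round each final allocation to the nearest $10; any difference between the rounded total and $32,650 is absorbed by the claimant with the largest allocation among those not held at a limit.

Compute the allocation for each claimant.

Combined days = 1,012.
Unconstrained shares: Kowalski 3,516.65; Becker 9,904.69; Sato 9,065.86; Andrade 10,162.80.
Held at cap: Sato ($3,650); balance $29,000 reallocated over remaining days 731.
Remaining shares: Kowalski 4,324.21 → $4,320; Becker 12,179.21 → $12,180; Andrade 12,496.58 → $12,500.

Kowalski: $4,320 | Becker: $12,180 | Sato: $3,650 | Andrade: $12,500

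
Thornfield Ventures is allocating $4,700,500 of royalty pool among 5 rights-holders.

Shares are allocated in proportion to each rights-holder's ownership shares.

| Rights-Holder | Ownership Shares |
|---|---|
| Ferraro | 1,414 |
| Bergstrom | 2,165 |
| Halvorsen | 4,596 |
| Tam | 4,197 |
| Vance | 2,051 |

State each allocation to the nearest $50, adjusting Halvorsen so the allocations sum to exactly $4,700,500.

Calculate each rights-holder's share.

Ferraro: $460,850 · Bergstrom: $705,600 · Halvorsen: $1,497,800 · Tam: $1,367,800 · Vance: $668,450

Sum of ownership shares: 14,423.
Unrounded shares: Ferraro 1,414/14,423 × $4,700,500 = 460,826.94; Bergstrom 2,165/14,423 × $4,700,500 = 705,580.15; Halvorsen 4,596/14,423 × $4,700,500 = 1,497,850.52; Tam 4,197/14,423 × $4,700,500 = 1,367,815.19; Vance 2,051/14,423 × $4,700,500 = 668,427.20.
At nearest $50: Ferraro $460,850; Bergstrom $705,600; Halvorsen $1,497,850; Tam $1,367,800; Vance $668,450. Sum = $4,700,550.
Difference $4,700,500 − $4,700,550 = −$50 applied to Halvorsen: Halvorsen becomes $1,497,800.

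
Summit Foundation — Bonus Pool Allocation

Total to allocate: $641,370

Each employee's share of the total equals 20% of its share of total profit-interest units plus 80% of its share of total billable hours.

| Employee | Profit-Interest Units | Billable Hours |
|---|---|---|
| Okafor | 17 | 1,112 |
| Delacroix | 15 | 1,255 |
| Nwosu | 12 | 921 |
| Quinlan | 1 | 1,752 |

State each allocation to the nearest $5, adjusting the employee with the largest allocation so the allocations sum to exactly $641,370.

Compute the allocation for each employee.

Okafor: $161,665 | Delacroix: $170,525 | Nwosu: $127,970 | Quinlan: $181,210

Profit-interest units total 45; billable hours total 5,040.
Combined weights (20% profit-interest units + 80% billable hours): Okafor 0.2521; Delacroix 0.2659; Nwosu 0.1995; Quinlan 0.2825.
Proportional shares: Okafor 161,665.96; Delacroix 170,522.98; Nwosu 127,968.59; Quinlan 181,212.48.
After rounding ($5): Okafor $161,665; Delacroix $170,525; Nwosu $127,970; Quinlan $181,210. Sum = $641,370.
Sum already equals the total — no adjustment.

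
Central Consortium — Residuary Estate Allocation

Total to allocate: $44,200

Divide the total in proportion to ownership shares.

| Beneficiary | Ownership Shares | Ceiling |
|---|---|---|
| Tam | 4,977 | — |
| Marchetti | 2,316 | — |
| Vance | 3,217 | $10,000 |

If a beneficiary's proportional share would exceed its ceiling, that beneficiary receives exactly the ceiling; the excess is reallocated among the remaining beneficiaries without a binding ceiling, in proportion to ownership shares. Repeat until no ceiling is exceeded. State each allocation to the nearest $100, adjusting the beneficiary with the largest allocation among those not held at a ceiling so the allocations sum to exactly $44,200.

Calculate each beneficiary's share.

Tam: $23,300 · Marchetti: $10,900 · Vance: $10,000

Sum of ownership shares: 10,510.
Pro-rata shares before constraints: Tam 20,930.87; Marchetti 9,739.98; Vance 13,529.15.
Capped: Vance ($10,000); balance $34,200 reallocated over remaining ownership shares 7,293.
Remaining shares: Tam 23,339.28 → $23,300; Marchetti 10,860.72 → $10,900.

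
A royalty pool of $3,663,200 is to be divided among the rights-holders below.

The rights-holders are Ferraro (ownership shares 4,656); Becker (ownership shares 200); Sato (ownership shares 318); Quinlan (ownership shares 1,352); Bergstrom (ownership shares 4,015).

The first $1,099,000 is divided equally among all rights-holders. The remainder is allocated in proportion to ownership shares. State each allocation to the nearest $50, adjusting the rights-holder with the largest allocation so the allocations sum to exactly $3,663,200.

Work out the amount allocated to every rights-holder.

Ferraro: $1,352,400; Becker: $268,450; Sato: $297,150; Quinlan: $548,700; Bergstrom: $1,196,500

Equal tier: $1,099,000 ÷ 5 = $219,800 apiece.
Remainder $2,564,200 by ownership shares (total 10,541): Ferraro 1,132,616.94 → $1,132,600; Becker 48,651.93 → $48,650; Sato 77,356.57 → $77,350; Quinlan 328,887.05 → $328,900; Bergstrom 976,687.51 → $976,700.
Totals: Ferraro $219,800 + $1,132,600 = $1,352,400; Becker $219,800 + $48,650 = $268,450; Sato $219,800 + $77,350 = $297,150; Quinlan $219,800 + $328,900 = $548,700; Bergstrom $219,800 + $976,700 = $1,196,500.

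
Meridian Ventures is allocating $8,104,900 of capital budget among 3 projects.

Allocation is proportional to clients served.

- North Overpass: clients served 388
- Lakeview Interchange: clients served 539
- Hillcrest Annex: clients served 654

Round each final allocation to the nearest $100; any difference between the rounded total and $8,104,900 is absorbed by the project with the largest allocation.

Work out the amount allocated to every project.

North Overpass: $1,989,100 · Lakeview Interchange: $2,763,200 · Hillcrest Annex: $3,352,600

Combined clients served = 1,581.
Raw shares: North Overpass 388/1,581 × $8,104,900 = 1,989,058.32; Lakeview Interchange 539/1,581 × $8,104,900 = 2,763,150.60; Hillcrest Annex 654/1,581 × $8,104,900 = 3,352,691.08.
Rounded to nearest $100: North Overpass $1,989,100; Lakeview Interchange $2,763,200; Hillcrest Annex $3,352,700. Sum = $8,105,000.
Difference $8,104,900 − $8,105,000 = −$100 applied to largest allocation (Hillcrest Annex): Hillcrest Annex becomes $3,352,600.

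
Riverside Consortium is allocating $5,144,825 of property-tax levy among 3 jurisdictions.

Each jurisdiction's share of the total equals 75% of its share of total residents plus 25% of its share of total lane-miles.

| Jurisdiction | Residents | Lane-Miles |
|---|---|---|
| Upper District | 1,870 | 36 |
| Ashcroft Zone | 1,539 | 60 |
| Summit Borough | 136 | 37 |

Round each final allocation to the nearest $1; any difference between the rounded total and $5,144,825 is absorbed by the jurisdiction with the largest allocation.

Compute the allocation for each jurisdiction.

Totals — residents 3,545, lane-miles 133.
Composite weights (75% residents + 25% lane-miles): Upper District 0.4633; Ashcroft Zone 0.4384; Summit Borough 0.0983.
Raw shares: Upper District 2,383,581.05; Ashcroft Zone 2,255,395.54; Summit Borough 505,848.41.
Rounded to nearest $1: Upper District $2,383,581; Ashcroft Zone $2,255,396; Summit Borough $505,848. Sum = $5,144,825.
Rounded total matches; no reconciliation needed.

Upper District: $2,383,581 | Ashcroft Zone: $2,255,396 | Summit Borough: $505,848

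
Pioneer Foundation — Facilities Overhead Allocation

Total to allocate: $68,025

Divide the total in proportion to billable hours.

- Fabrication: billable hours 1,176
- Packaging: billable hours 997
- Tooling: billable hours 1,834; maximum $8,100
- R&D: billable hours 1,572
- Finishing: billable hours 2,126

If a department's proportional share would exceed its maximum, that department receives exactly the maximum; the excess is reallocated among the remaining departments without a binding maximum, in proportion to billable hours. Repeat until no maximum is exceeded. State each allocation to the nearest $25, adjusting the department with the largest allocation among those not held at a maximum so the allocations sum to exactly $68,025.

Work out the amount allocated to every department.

Fabrication: $12,000 · Packaging: $10,175 · Tooling: $8,100 · R&D: $16,050 · Finishing: $21,700

Billable hours total: 7,705.
Proportional shares (ignoring caps): Fabrication 10,382.53; Packaging 8,802.20; Tooling 16,191.80; R&D 13,878.69; Finishing 18,769.78.
Capped: Tooling ($8,100); residual $59,925 reallocated over remaining billable hours 5,871.
Redistributed shares: Fabrication 12,003.37 → $12,000; Packaging 10,176.33 → $10,175; R&D 16,045.32 → $16,050; Finishing 21,699.97 → $21,700.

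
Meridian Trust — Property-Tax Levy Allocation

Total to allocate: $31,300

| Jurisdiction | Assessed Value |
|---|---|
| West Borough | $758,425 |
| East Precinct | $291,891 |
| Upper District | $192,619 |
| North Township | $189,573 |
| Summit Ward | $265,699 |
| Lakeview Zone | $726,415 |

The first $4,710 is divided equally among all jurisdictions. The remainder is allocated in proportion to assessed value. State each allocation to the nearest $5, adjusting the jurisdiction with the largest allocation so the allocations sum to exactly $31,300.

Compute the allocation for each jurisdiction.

First tranche $4,710 split equally: $785 each.
Remainder $26,590 by assessed value (total 2,424,622): West Borough 8,317.39 → $8,315; East Precinct 3,201.07 → $3,200; Upper District 2,112.39 → $2,110; North Township 2,078.98 → $2,080; Summit Ward 2,913.83 → $2,915; Lakeview Zone 7,966.34 → $7,965.
Rounding difference +$5 on remainder applied to West Borough.
Totals: West Borough $785 + $8,320 = $9,105; East Precinct $785 + $3,200 = $3,985; Upper District $785 + $2,110 = $2,895; North Township $785 + $2,080 = $2,865; Summit Ward $785 + $2,915 = $3,700; Lakeview Zone $785 + $7,965 = $8,750.

West Borough: $9,105; East Precinct: $3,985; Upper District: $2,895; North Township: $2,865; Summit Ward: $3,700; Lakeview Zone: $8,750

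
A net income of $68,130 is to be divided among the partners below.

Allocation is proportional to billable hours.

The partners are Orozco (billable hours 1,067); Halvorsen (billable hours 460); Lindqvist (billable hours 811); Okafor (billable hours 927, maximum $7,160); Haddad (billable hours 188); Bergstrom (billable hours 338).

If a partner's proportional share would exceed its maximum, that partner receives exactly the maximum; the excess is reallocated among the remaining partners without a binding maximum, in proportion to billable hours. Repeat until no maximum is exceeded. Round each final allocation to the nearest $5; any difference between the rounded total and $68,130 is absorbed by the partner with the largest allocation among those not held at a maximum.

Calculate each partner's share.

Total billable hours = 3,791.
Unconstrained shares: Orozco 19,175.60; Halvorsen 8,266.90; Lindqvist 14,574.90; Okafor 16,659.59; Haddad 3,378.64; Bergstrom 6,074.37.
Cap binds for Okafor ($7,160); residual $60,970 reallocated over remaining billable hours 2,864.
Shares after redistribution: Orozco 22,714.73 → $22,715; Halvorsen 9,792.67 → $9,795; Lindqvist 17,264.90 → $17,265; Haddad 4,002.22 → $4,000; Bergstrom 7,195.48 → $7,195.

Orozco: $22,715 | Halvorsen: $9,795 | Lindqvist: $17,265 | Okafor: $7,160 | Haddad: $4,000 | Bergstrom: $7,195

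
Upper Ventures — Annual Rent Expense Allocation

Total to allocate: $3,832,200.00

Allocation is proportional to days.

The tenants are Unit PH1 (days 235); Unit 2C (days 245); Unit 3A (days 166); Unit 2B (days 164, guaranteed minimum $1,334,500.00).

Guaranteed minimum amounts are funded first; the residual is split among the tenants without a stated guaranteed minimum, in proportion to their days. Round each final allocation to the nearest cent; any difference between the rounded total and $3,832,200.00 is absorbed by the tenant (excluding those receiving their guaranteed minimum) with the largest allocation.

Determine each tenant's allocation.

Unit PH1: $908,606.04; Unit 2C: $947,270.12; Unit 3A: $641,823.84; Unit 2B: $1,334,500.00

Guaranteed amounts: Unit 2B $1,334,500.00. Balance $2,497,700.00.
Balance split over remaining days 646: Unit PH1 908,606.0372 → $908,606.04; Unit 2C 947,270.1238 → $947,270.12; Unit 3A 641,823.8390 → $641,823.84.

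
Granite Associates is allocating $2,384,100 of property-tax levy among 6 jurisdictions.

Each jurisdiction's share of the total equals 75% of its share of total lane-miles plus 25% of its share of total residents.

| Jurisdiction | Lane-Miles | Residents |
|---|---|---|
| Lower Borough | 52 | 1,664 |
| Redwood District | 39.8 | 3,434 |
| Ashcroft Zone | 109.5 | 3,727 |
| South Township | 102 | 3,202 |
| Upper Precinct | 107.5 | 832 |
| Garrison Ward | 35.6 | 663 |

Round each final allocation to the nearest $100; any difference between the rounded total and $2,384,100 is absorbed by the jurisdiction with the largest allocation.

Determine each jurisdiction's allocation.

Lower Borough: $281,600 | Redwood District: $310,800 | Ashcroft Zone: $602,900 | South Township: $549,700 | Upper Precinct: $467,300 | Garrison Ward: $171,800

Totals — lane-miles 446.4, residents 13,522.
Composite weights (75% lane-miles + 25% residents): Lower Borough 0.1181; Redwood District 0.1304; Ashcroft Zone 0.2529; South Township 0.2306; Upper Precinct 0.1960; Garrison Ward 0.0721.
Pro-rata amounts: Lower Borough 281,634.38; Redwood District 310,785.10; Ashcroft Zone 602,886.44; South Township 549,703.82; Upper Precinct 467,269.05; Garrison Ward 171,821.21.
Rounded to nearest $100: Lower Borough $281,600; Redwood District $310,800; Ashcroft Zone $602,900; South Township $549,700; Upper Precinct $467,300; Garrison Ward $171,800. Sum = $2,384,100.
Rounded total matches; no reconciliation needed.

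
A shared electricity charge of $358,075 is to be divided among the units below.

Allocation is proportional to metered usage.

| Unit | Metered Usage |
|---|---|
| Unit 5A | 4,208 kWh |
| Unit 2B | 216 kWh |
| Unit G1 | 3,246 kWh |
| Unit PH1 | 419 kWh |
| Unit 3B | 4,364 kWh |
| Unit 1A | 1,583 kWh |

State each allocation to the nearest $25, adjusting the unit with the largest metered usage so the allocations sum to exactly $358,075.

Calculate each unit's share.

Unit 5A: $107,350 | Unit 2B: $5,500 | Unit G1: $82,800 | Unit PH1: $10,700 | Unit 3B: $111,350 | Unit 1A: $40,375

Sum of metered usage: 14,036.
Pro-rata amounts: Unit 5A 4,208/14,036 × $358,075 = 107,351.07; Unit 2B 216/14,036 × $358,075 = 5,510.42; Unit G1 3,246/14,036 × $358,075 = 82,809.31; Unit PH1 419/14,036 × $358,075 = 10,689.19; Unit 3B 4,364/14,036 × $358,075 = 111,330.81; Unit 1A 1,583/14,036 × $358,075 = 40,384.21.
After rounding ($25): Unit 5A $107,350; Unit 2B $5,500; Unit G1 $82,800; Unit PH1 $10,700; Unit 3B $111,325; Unit 1A $40,375. Sum = $358,050.
Difference $358,075 − $358,050 = +$25 applied to largest metered usage (Unit 3B): Unit 3B becomes $111,350.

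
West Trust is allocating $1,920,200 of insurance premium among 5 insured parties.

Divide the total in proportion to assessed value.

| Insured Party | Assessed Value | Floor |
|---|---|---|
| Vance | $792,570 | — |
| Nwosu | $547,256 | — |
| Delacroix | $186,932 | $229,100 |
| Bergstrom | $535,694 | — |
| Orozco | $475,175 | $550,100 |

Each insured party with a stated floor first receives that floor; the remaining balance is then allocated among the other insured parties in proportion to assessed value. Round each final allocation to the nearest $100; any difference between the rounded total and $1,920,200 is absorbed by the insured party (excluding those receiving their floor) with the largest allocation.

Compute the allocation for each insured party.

Vance: $482,200 · Nwosu: $332,900 · Delacroix: $229,100 · Bergstrom: $325,900 · Orozco: $550,100

Guaranteed amounts: Delacroix $229,100; Orozco $550,100. Balance $1,141,000.
Balance split over remaining assessed value 1,875,520: Vance 482,171.54 → $482,200; Nwosu 332,931.18 → $332,900; Bergstrom 325,897.27 → $325,900.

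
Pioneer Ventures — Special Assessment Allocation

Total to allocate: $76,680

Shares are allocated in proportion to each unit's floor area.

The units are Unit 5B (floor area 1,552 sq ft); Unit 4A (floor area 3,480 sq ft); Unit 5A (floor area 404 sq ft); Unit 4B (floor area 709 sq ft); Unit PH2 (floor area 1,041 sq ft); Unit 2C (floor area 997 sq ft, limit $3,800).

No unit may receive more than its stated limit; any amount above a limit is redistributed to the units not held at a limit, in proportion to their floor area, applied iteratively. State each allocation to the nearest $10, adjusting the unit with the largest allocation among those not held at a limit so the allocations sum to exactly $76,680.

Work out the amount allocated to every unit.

Combined floor area = 8,183.
Pro-rata shares before constraints: Unit 5B 14,543.24; Unit 4A 32,609.85; Unit 5A 3,785.74; Unit 4B 6,643.79; Unit PH2 9,754.84; Unit 2C 9,342.53.
Cap binds for Unit 2C ($3,800); residual $72,880 reallocated over remaining floor area 7,186.
Shares after redistribution: Unit 5B 15,740.30 → $15,740; Unit 4A 35,293.96 → $35,290; Unit 5A 4,097.34 → $4,100; Unit 4B 7,190.64 → $7,190; Unit PH2 10,557.76 → $10,560.

Unit 5B: $15,740 | Unit 4A: $35,290 | Unit 5A: $4,100 | Unit 4B: $7,190 | Unit PH2: $10,560 | Unit 2C: $3,800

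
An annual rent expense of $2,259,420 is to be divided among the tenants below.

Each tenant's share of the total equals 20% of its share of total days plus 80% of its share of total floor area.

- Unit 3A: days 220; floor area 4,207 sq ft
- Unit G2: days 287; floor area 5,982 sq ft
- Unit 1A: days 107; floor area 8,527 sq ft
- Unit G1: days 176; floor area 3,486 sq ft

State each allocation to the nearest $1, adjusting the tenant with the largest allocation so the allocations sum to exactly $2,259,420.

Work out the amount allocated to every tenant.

Totals — days 790, floor area 22,202.
Combined weights (20% days + 80% floor area): Unit 3A 0.2073; Unit G2 0.2882; Unit 1A 0.3343; Unit G1 0.1702.
Pro-rata amounts: Unit 3A 468,346.47; Unit G2 651,179.25; Unit 1A 755,414.95; Unit G1 384,479.33.
Rounded to nearest $1: Unit 3A $468,346; Unit G2 $651,179; Unit 1A $755,415; Unit G1 $384,479. Sum = $2,259,419.
Difference $2,259,420 − $2,259,419 = +$1 applied to largest allocation (Unit 1A): Unit 1A becomes $755,416.

Unit 3A: $468,346; Unit G2: $651,179; Unit 1A: $755,416; Unit G1: $384,479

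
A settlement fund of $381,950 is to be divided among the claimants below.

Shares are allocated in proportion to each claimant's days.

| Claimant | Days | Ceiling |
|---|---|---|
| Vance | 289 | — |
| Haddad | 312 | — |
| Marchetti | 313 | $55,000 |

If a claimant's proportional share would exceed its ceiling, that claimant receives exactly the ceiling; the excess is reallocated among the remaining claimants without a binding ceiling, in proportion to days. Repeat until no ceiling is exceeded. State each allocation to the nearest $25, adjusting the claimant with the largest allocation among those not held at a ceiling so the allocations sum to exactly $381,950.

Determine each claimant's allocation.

Vance: $157,225; Haddad: $169,725; Marchetti: $55,000

Days total: 914.
Proportional shares (ignoring caps): Vance 120,769.75; Haddad 130,381.18; Marchetti 130,799.07.
Held at cap: Marchetti ($55,000); residual $326,950 reallocated over remaining days 601.
Remaining shares: Vance 157,218.89 → $157,225; Haddad 169,731.11 → $169,725.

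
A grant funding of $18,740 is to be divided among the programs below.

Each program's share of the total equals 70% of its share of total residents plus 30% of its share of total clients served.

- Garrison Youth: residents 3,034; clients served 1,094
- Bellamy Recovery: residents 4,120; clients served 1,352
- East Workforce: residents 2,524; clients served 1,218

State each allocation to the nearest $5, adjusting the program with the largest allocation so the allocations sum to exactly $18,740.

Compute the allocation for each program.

Totals — residents 9,678, clients served 3,664.
Combined weights (70% residents + 30% clients served): Garrison Youth 0.3090; Bellamy Recovery 0.4087; East Workforce 0.2823.
Proportional shares: Garrison Youth 5,791.04; Bellamy Recovery 7,658.93; East Workforce 5,290.03.
At nearest $5: Garrison Youth $5,790; Bellamy Recovery $7,660; East Workforce $5,290. Sum = $18,740.
No rounding difference to absorb.

Garrison Youth: $5,790 · Bellamy Recovery: $7,660 · East Workforce: $5,290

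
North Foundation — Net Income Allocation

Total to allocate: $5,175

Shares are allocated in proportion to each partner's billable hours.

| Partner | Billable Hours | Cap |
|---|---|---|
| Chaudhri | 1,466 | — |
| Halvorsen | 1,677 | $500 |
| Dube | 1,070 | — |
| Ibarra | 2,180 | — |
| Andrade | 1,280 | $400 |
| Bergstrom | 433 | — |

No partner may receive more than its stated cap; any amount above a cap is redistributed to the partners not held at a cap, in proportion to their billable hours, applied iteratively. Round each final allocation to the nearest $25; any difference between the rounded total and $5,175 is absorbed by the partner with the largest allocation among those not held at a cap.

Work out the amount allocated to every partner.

Chaudhri: $1,225 | Halvorsen: $500 | Dube: $900 | Ibarra: $1,800 | Andrade: $400 | Bergstrom: $350

Combined billable hours = 8,106.
Pro-rata shares before constraints: Chaudhri 935.92; Halvorsen 1,070.62; Dube 683.11; Ibarra 1,391.75; Andrade 817.17; Bergstrom 276.43.
Cap binds for Halvorsen ($500), Andrade ($400); remaining pool $4,275 reallocated over remaining billable hours 5,149.
Remaining shares: Chaudhri 1,217.16 → $1,225; Dube 888.38 → $900; Ibarra 1,809.96 → $1,800; Bergstrom 359.50 → $350.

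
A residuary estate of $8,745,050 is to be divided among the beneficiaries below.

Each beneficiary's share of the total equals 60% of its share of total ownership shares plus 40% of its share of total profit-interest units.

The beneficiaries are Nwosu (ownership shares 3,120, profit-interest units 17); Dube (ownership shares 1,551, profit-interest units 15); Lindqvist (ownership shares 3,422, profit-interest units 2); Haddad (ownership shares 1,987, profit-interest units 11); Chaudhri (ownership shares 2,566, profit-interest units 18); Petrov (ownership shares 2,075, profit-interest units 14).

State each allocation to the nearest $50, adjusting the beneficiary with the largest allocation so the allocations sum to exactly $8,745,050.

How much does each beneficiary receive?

Nwosu: $1,884,400 · Dube: $1,234,250 · Lindqvist: $1,310,550 · Haddad: $1,207,950 · Chaudhri: $1,732,300 · Petrov: $1,375,600

Ownership shares total 14,721; profit-interest units total 77.
Combined weights (60% ownership shares + 40% profit-interest units): Nwosu 0.2155; Dube 0.1411; Lindqvist 0.1499; Haddad 0.1381; Chaudhri 0.1981; Petrov 0.1573.
Proportional shares: Nwosu 1,884,356.81; Dube 1,234,257.92; Lindqvist 1,310,566.69; Haddad 1,207,946.79; Chaudhri 1,732,322.52; Petrov 1,375,599.27.
After rounding ($50): Nwosu $1,884,350; Dube $1,234,250; Lindqvist $1,310,550; Haddad $1,207,950; Chaudhri $1,732,300; Petrov $1,375,600. Sum = $8,745,000.
Difference $8,745,050 − $8,745,000 = +$50 applied to largest allocation (Nwosu): Nwosu becomes $1,884,400.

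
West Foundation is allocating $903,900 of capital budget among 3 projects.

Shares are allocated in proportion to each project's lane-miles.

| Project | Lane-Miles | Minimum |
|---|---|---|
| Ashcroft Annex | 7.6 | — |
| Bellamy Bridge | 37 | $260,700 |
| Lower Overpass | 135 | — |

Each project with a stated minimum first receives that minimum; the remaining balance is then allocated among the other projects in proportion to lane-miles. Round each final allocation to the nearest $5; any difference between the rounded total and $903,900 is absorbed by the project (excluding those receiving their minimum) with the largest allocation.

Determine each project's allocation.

Ashcroft Annex: $34,280; Bellamy Bridge: $260,700; Lower Overpass: $608,920

Fund the minimums — Bellamy Bridge $260,700. Remaining pool $643,200.
Remaining pool split over remaining lane-miles 142.6: Ashcroft Annex 34,279.94 → $34,280; Lower Overpass 608,920.06 → $608,920.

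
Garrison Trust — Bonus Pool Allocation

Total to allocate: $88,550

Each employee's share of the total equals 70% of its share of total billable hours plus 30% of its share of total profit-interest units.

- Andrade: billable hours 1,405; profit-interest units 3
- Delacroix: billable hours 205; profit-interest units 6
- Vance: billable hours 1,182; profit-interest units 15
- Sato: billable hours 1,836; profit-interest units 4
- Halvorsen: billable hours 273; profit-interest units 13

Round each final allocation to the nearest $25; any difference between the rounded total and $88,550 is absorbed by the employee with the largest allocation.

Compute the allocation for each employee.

Billable hours total 4,901; profit-interest units total 41.
Composite weights (70% billable hours + 30% profit-interest units): Andrade 0.2226; Delacroix 0.0732; Vance 0.2786; Sato 0.2915; Halvorsen 0.1341.
Unrounded shares: Andrade 19,713.40; Delacroix 6,480.28; Vance 24,668.15; Sato 25,812.37; Halvorsen 11,875.79.
At nearest $25: Andrade $19,725; Delacroix $6,475; Vance $24,675; Sato $25,800; Halvorsen $11,875. Sum = $88,550.
Rounded total matches; no reconciliation needed.

Andrade: $19,725; Delacroix: $6,475; Vance: $24,675; Sato: $25,800; Halvorsen: $11,875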